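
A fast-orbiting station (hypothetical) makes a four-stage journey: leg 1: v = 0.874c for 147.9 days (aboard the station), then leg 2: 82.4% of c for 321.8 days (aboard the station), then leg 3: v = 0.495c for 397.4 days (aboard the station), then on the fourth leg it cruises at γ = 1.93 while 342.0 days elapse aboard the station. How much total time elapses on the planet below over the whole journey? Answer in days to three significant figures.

Leg 1: γ = 1/√(1 − 0.874²) = 1/√0.2361 = 2.058; Δt_1 = 2.058 × 147.9 = 304.4 days.
Leg 2: β = 0.824; γ = 1/√(1 − 0.824²) = 1/√0.3210 = 1.765; Δt_2 = 1.765 × 321.8 = 568.0 days.
Leg 3: γ = 1/√(1 − 0.495²) = 1/√0.7550 = 1.151; Δt_3 = 1.151 × 397.4 = 457.4 days.
Leg 4: γ = 1.93; Δt_4 = 1.930 × 342.0 = 660.1 days.
Total: 304.4 + 568.0 + 457.4 + 660.1 days.

Δt = 1990 days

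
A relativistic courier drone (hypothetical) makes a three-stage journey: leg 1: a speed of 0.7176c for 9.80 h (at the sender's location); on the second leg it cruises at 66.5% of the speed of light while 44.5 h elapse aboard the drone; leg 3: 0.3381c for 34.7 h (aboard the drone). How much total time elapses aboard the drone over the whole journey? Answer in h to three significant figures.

τ = 86.0 h

Leg 1: γ = 1/√(1 − 0.7176²) = 1/√0.4851 = 1.436; τ_1 = 9.80/1.436 = 6.825 h.
Leg 2: 44.5 h is already measured aboard the drone.
Leg 3: 34.7 h is already measured aboard the drone.
Total: 6.825 + 44.50 + 34.70 h.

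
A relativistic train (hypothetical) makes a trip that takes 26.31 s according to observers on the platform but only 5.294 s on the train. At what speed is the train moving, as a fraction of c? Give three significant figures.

β = 0.980

The proper time is measured on the train (both events occur at the train's location); Δt is measured on the platform. γ = Δt/τ = 26.31/5.294 = 4.970.
β = √(1 − 1/γ²) = √(1 − 0.04049) = √0.9595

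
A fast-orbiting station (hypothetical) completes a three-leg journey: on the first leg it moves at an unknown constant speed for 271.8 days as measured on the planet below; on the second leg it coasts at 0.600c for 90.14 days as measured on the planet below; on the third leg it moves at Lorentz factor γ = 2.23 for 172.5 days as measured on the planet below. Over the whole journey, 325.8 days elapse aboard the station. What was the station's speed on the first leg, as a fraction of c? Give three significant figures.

Leg 1: speed unknown; τ_1 = 271.8/γ_1.
Leg 2: γ = 1/√(1 − 0.600²) = 5/4 = 1.250; τ_2 = 90.14/1.250 = 72.11 days.
Leg 3: γ = 2.23; τ_3 = 172.5/2.230 = 77.35 days.
Total proper time: τ_1 + 72.11 + 77.35 = 325.8, so τ_1 = 325.8 − 149.5 = 176.3 days.
γ_1 = 271.8/176.3 = 1.541; β = √(1 − 1/γ²) = √0.5791.

β = 0.761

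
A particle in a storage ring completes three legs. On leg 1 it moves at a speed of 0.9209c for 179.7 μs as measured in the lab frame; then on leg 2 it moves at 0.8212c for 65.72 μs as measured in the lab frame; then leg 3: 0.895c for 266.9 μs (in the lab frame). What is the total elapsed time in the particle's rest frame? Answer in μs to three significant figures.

Leg 1: γ = 1/√(1 − 0.9209²) = 1/√0.1519 = 2.565; τ_1 = 179.7/2.565 = 70.05 μs.
Leg 2: γ = 1/√(1 − 0.8212²) = 1/√0.3256 = 1.752; τ_2 = 65.72/1.752 = 37.50 μs.
Leg 3: γ = 1/√(1 − 0.895²) = 1/√0.1990 = 2.242; τ_3 = 266.9/2.242 = 119.1 μs.
Total: 70.05 + 37.50 + 119.1 μs.

τ = 227 μs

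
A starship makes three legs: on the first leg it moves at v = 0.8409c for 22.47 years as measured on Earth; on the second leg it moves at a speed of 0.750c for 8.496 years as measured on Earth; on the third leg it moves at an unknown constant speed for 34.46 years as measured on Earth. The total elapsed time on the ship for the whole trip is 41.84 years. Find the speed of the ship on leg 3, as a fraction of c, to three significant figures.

β = 0.716

Leg 1: γ = 1/√(1 − 0.8409²) = 1/√0.2929 = 1.848; τ_1 = 22.47/1.848 = 12.16 years.
Leg 2: γ = 1/√(1 − 0.750²) = 1/√0.4375 = 1.512; τ_2 = 8.496/1.512 = 5.620 years.
Leg 3: speed unknown; τ_3 = 34.46/γ_3.
Total proper time: 12.16 + 5.620 + τ_3 = 41.84, so τ_3 = 41.84 − 17.78 = 24.06 years.
γ_3 = 34.46/24.06 = 1.432; β = √(1 − 1/γ²) = √0.5125.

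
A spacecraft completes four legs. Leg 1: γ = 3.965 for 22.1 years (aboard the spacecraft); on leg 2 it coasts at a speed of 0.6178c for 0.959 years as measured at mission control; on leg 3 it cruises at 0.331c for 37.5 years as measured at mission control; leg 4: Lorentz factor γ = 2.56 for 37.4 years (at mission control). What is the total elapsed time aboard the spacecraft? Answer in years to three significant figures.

τ = 72.8 years

Leg 1: 22.1 years is already measured aboard the spacecraft.
Leg 2: γ = 1/√(1 − 0.6178²) = 1/√0.6183 = 1.272; τ_2 = 0.959/1.272 = 0.7541 years.
Leg 3: γ = 1/√(1 − 0.331²) = 1/√0.8904 = 1.060; τ_3 = 37.5/1.060 = 35.39 years.
Leg 4: γ = 2.56; τ_4 = 37.4/2.560 = 14.61 years.
Total: 22.10 + 0.7541 + 35.39 + 14.61 years.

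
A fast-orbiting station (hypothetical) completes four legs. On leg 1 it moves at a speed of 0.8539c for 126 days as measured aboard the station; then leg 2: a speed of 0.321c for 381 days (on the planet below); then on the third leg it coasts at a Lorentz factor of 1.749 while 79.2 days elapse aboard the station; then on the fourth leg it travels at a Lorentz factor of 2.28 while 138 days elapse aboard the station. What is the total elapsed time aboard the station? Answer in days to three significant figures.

Leg 1: 126 days is already measured aboard the station.
Leg 2: γ = 1/√(1 − 0.321²) = 1/√0.8970 = 1.056; τ_2 = 381/1.056 = 360.8 days.
Leg 3: 79.2 days is already measured aboard the station.
Leg 4: 138 days is already measured aboard the station.
Total: 126.0 + 360.8 + 79.20 + 138.0 days.

τ = 704 days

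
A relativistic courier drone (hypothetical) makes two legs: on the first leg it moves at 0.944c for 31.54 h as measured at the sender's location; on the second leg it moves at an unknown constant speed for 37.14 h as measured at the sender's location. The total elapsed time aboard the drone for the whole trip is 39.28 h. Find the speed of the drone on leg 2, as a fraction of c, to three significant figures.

Leg 1: γ = 1/√(1 − 0.944²) = 1/√0.1089 = 3.031; τ_1 = 31.54/3.031 = 10.41 h.
Leg 2: speed unknown; τ_2 = 37.14/γ_2.
Total proper time: 10.41 + τ_2 = 39.28, so τ_2 = 39.28 − 10.41 = 28.87 h.
γ_2 = 37.14/28.87 = 1.286; β = √(1 − 1/γ²) = √0.3956.

β = 0.629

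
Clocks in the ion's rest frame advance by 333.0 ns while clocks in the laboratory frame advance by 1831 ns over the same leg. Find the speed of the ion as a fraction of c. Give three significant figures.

The proper time is measured in the ion's rest frame (both events occur at the ion's location); Δt is measured in the laboratory frame. γ = Δt/τ = 1831/333.0 = 5.498.
β = √(1 − 1/γ²) = √(1 − 0.03308) = √0.9669

v = 0.983c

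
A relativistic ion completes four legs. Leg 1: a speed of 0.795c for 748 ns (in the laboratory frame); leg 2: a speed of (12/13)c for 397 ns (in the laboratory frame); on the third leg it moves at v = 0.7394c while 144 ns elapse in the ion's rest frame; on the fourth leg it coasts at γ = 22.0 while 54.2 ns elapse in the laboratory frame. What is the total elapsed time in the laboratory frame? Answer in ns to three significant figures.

Δt = 1410 ns

Leg 1: 748 ns is already measured in the laboratory frame.
Leg 2: 397 ns is already measured in the laboratory frame.
Leg 3: γ = 1/√(1 − 0.7394²) = 1/√0.4533 = 1.485; Δt_3 = 1.485 × 144 = 213.9 ns.
Leg 4: 54.2 ns is already measured in the laboratory frame.
Total: 748.0 + 397.0 + 213.9 + 54.20 ns.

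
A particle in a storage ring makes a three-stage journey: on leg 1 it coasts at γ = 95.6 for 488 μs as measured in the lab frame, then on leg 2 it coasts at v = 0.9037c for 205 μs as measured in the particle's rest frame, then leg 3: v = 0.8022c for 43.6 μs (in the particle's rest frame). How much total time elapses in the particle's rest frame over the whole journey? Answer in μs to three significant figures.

τ = 254 μs

Leg 1: γ = 95.6; τ_1 = 488/95.60 = 5.105 μs.
Leg 2: 205 μs is already measured in the particle's rest frame.
Leg 3: 43.6 μs is already measured in the particle's rest frame.
Total: 5.105 + 205.0 + 43.60 μs.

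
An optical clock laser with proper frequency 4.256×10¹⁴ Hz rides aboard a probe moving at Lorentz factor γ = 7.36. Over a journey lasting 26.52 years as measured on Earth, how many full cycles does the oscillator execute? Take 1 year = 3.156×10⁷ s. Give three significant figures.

N = 4.84×10²²

γ = 7.36
The oscillator's own cycle count is N = f × τ where τ is the proper time aboard the probe. τ = Δt/γ = 26.52/7.360 = 3.603 years = 1.137×10⁸ s.
N = 4.256×10¹⁴ × 1.137×10⁸ = 4.840×10²².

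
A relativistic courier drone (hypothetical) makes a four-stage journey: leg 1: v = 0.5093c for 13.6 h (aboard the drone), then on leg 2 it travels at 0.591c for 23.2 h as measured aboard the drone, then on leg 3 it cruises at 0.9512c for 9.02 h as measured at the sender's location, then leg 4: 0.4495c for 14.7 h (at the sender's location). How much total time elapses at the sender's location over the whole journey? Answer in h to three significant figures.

Leg 1: γ = 1/√(1 − 0.5093²) = 1/√0.7406 = 1.162; Δt_1 = 1.162 × 13.6 = 15.80 h.
Leg 2: γ = 1/√(1 − 0.591²) = 1/√0.6507 = 1.240; Δt_2 = 1.240 × 23.2 = 28.76 h.
Leg 3: 9.02 h is already measured at the sender's location.
Leg 4: 14.7 h is already measured at the sender's location.
Total: 15.80 + 28.76 + 9.020 + 14.70 h.

Δt = 68.3 h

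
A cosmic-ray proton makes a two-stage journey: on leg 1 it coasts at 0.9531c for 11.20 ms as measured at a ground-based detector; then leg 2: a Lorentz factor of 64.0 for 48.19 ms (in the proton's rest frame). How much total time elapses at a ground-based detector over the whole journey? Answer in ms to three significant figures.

Leg 1: 11.20 ms is already measured at a ground-based detector.
Leg 2: γ = 64.0; Δt_2 = 64.00 × 48.19 = 3084 ms.
Total: 11.20 + 3084 ms.

Δt = 3100 ms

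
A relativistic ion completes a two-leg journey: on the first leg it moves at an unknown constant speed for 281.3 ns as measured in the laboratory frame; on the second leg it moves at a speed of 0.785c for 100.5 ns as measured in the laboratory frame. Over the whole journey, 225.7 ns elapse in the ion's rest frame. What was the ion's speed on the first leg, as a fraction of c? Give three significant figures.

Leg 1: speed unknown; τ_1 = 281.3/γ_1.
Leg 2: γ = 1/√(1 − 0.785²) = 1/√0.3838 = 1.614; τ_2 = 100.5/1.614 = 62.26 ns.
Total proper time: τ_1 + 62.26 = 225.7, so τ_1 = 225.7 − 62.26 = 163.4 ns.
γ_1 = 281.3/163.4 = 1.721; β = √(1 − 1/γ²) = √0.6624.

β = 0.814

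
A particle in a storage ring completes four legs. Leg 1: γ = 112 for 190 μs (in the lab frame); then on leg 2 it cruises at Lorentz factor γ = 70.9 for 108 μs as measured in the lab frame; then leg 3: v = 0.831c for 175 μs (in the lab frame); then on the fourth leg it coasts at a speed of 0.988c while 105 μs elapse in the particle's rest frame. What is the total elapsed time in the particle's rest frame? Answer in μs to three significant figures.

Leg 1: γ = 112; τ_1 = 190/112.0 = 1.696 μs.
Leg 2: γ = 70.9; τ_2 = 108/70.90 = 1.523 μs.
Leg 3: γ = 1/√(1 − 0.831²) = 1/√0.3094 = 1.798; τ_3 = 175/1.798 = 97.35 μs.
Leg 4: 105 μs is already measured in the particle's rest frame.
Total: 1.696 + 1.523 + 97.35 + 105.0 μs.

τ = 206 μs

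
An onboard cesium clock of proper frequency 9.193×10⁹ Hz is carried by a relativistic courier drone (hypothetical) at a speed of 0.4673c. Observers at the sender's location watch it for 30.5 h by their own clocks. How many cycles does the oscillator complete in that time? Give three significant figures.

N = 8.92×10¹⁴

γ = 1/√(1 − 0.4673²) = 1/√0.7816 = 1.131
During 30.5 h of lab time, the oscillator's proper time advances by τ = Δt/γ = 30.5/1.131 = 26.97 h = 9.707×10⁴ s.
N = f × τ = 9.193×10⁹ × 9.707×10⁴ = 8.924×10¹⁴.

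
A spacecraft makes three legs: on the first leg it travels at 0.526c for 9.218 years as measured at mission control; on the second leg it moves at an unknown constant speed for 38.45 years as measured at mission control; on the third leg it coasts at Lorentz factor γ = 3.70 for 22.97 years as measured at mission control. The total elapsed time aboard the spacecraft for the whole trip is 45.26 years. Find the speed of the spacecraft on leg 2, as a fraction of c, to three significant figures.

β = 0.584

Leg 1: γ = 1/√(1 − 0.526²) = 1/√0.7233 = 1.176; τ_1 = 9.218/1.176 = 7.840 years.
Leg 2: speed unknown; τ_2 = 38.45/γ_2.
Leg 3: γ = 3.70; τ_3 = 22.97/3.700 = 6.208 years.
Total proper time: 7.840 + τ_2 + 6.208 = 45.26, so τ_2 = 45.26 − 14.05 = 31.21 years.
γ_2 = 38.45/31.21 = 1.232; β = √(1 − 1/γ²) = √0.3410.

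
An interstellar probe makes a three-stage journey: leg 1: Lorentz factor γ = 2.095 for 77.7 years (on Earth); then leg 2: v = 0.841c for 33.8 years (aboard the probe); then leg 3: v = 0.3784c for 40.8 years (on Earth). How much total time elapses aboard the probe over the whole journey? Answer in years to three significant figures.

τ = 109 years

Leg 1: γ = 2.095; τ_1 = 77.7/2.095 = 37.09 years.
Leg 2: 33.8 years is already measured aboard the probe.
Leg 3: γ = 1/√(1 − 0.3784²) = 1/√0.8568 = 1.080; τ_3 = 40.8/1.080 = 37.77 years.
Total: 37.09 + 33.80 + 37.77 years.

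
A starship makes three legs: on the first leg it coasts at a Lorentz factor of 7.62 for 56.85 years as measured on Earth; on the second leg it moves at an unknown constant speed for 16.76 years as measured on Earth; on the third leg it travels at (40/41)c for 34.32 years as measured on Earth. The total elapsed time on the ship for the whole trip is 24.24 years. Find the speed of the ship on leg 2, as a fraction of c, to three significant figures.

Leg 1: γ = 7.62; τ_1 = 56.85/7.620 = 7.461 years.
Leg 2: speed unknown; τ_2 = 16.76/γ_2.
Leg 3: γ = 1/√(1 − (40/41)²) = 41/9 ≈ 4.556; τ_3 = 34.32/4.556 = 7.534 years.
Total proper time: 7.461 + τ_2 + 7.534 = 24.24, so τ_2 = 24.24 − 14.99 = 9.246 years.
γ_2 = 16.76/9.246 = 1.813; β = √(1 − 1/γ²) = √0.6957.

β = 0.834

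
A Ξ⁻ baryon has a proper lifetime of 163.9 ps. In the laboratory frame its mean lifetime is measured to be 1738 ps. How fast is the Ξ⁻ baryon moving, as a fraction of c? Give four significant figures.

γ = Δt/τ₀ = 1738/163.9 = 10.60
β = √(1 − 1/γ²) = √(1 − 0.008893) = √0.9911

β = 0.9955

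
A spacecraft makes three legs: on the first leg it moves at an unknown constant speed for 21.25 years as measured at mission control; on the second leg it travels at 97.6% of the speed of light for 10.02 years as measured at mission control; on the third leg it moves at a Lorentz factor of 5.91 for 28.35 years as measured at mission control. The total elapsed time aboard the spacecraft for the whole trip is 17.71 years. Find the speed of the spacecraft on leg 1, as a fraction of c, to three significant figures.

β = 0.863

Leg 1: speed unknown; τ_1 = 21.25/γ_1.
Leg 2: β = 0.976; γ = 1/√(1 − 0.976²) = 1/√0.04742 = 4.592; τ_2 = 10.02/4.592 = 2.182 years.
Leg 3: γ = 5.91; τ_3 = 28.35/5.910 = 4.797 years.
Total proper time: τ_1 + 2.182 + 4.797 = 17.71, so τ_1 = 17.71 − 6.979 = 10.73 years.
γ_1 = 21.25/10.73 = 1.980; β = √(1 − 1/γ²) = √0.7450.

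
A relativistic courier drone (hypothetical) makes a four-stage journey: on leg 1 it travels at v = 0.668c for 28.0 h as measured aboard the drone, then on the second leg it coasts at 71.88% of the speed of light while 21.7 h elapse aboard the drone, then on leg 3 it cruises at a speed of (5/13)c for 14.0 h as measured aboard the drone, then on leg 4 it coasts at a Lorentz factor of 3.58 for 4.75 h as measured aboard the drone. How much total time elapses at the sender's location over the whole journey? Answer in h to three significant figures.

Leg 1: γ = 1/√(1 − 0.668²) = 1/√0.5538 = 1.344; Δt_1 = 1.344 × 28.0 = 37.63 h.
Leg 2: β = 0.7188; γ = 1/√(1 − 0.7188²) = 1/√0.4833 = 1.438; Δt_2 = 1.438 × 21.7 = 31.21 h.
Leg 3: γ = 1/√(1 − (5/13)²) = 13/12 ≈ 1.083; Δt_3 = 1.083 × 14.0 = 15.17 h.
Leg 4: γ = 3.58; Δt_4 = 3.580 × 4.75 = 17.01 h.
Total: 37.63 + 31.21 + 15.17 + 17.01 h.

Δt = 101 h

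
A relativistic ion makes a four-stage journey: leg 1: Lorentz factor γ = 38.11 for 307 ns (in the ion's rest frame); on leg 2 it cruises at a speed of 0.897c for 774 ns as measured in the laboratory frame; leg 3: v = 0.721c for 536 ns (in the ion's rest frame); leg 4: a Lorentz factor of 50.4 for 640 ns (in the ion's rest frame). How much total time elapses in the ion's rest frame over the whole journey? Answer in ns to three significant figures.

Leg 1: 307 ns is already measured in the ion's rest frame.
Leg 2: γ = 1/√(1 − 0.897²) = 1/√0.1954 = 2.262; τ_2 = 774/2.262 = 342.1 ns.
Leg 3: 536 ns is already measured in the ion's rest frame.
Leg 4: 640 ns is already measured in the ion's rest frame.
Total: 307.0 + 342.1 + 536.0 + 640.0 ns.

τ = 1830 ns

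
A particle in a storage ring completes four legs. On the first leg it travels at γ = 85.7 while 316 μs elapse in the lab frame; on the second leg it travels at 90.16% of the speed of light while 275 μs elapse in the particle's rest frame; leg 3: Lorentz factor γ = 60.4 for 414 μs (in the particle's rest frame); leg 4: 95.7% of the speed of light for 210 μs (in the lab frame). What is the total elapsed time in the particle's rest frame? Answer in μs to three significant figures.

τ = 754 μs

Leg 1: γ = 85.7; τ_1 = 316/85.70 = 3.687 μs.
Leg 2: 275 μs is already measured in the particle's rest frame.
Leg 3: 414 μs is already measured in the particle's rest frame.
Leg 4: β = 0.957; γ = 1/√(1 − 0.957²) = 1/√0.08415 = 3.447; τ_4 = 210/3.447 = 60.92 μs.
Total: 3.687 + 275.0 + 414.0 + 60.92 μs.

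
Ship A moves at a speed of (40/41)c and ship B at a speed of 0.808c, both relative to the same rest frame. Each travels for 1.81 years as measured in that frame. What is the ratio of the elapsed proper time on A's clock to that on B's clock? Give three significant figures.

A: γ = 1/√(1 − (40/41)²) = 41/9 ≈ 4.556. B: γ = 1/√(1 − 0.808²) = 1/√0.3471 = 1.697.
τ_A/τ_B = γ_B/γ_A = 1.697/4.556 = 0.3726, so τ_A/τ_B = 0.3726.

τ_A/τ_B = 0.373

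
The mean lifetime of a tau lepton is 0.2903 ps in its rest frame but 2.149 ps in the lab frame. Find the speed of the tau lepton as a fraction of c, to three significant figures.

γ = Δt/τ₀ = 2.149/0.2903 = 7.403
β = √(1 − 1/γ²) = √(1 − 0.01825) = √0.9818

β = 0.991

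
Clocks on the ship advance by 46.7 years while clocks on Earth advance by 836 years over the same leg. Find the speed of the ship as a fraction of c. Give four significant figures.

The proper time is measured on the ship (both events occur at the ship's location); Δt is measured on Earth. γ = Δt/τ = 836/46.7 = 17.90.
β = √(1 − 1/γ²) = √(1 − 0.003120) = √0.9969

v = 0.9984c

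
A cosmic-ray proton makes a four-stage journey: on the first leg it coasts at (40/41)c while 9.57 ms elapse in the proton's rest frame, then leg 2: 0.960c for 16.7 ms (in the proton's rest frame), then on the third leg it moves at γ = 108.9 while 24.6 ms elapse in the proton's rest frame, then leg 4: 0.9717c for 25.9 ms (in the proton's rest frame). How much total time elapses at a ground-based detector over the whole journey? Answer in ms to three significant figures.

Leg 1: γ = 1/√(1 − (40/41)²) = 41/9 ≈ 4.556; Δt_1 = 4.556 × 9.57 = 43.60 ms.
Leg 2: γ = 1/√(1 − 0.960²) = 25/7 ≈ 3.571; Δt_2 = 3.571 × 16.7 = 59.64 ms.
Leg 3: γ = 108.9; Δt_3 = 108.9 × 24.6 = 2679 ms.
Leg 4: γ = 1/√(1 − 0.9717²) = 1/√0.05580 = 4.233; Δt_4 = 4.233 × 25.9 = 109.6 ms.
Total: 43.60 + 59.64 + 2679 + 109.6 ms.

Δt = 2890 ms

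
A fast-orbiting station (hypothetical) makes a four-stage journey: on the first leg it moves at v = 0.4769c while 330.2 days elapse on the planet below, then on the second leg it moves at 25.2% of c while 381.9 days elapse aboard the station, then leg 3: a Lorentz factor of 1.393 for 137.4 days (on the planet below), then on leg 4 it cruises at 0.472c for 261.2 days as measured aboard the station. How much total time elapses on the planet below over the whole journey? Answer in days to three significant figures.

Δt = 1160 days

Leg 1: 330.2 days is already measured on the planet below.
Leg 2: β = 0.252; γ = 1/√(1 − 0.252²) = 1/√0.9365 = 1.033; Δt_2 = 1.033 × 381.9 = 394.6 days.
Leg 3: 137.4 days is already measured on the planet below.
Leg 4: γ = 1/√(1 − 0.472²) = 1/√0.7772 = 1.134; Δt_4 = 1.134 × 261.2 = 296.3 days.
Total: 330.2 + 394.6 + 137.4 + 296.3 days.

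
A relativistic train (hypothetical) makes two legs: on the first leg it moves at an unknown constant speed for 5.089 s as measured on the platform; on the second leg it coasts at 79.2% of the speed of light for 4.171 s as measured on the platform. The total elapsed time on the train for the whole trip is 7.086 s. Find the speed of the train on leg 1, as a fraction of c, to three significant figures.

β = 0.452

Leg 1: speed unknown; τ_1 = 5.089/γ_1.
Leg 2: β = 0.792; γ = 1/√(1 − 0.792²) = 1/√0.3727 = 1.638; τ_2 = 4.171/1.638 = 2.546 s.
Total proper time: τ_1 + 2.546 = 7.086, so τ_1 = 7.086 − 2.546 = 4.540 s.
γ_1 = 5.089/4.540 = 1.121; β = √(1 − 1/γ²) = √0.2043.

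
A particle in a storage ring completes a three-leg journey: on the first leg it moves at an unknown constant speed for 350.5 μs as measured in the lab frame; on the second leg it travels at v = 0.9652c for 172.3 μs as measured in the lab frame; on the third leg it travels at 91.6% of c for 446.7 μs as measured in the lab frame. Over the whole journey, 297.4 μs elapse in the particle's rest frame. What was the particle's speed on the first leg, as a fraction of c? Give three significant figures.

Leg 1: speed unknown; τ_1 = 350.5/γ_1.
Leg 2: γ = 1/√(1 − 0.9652²) = 1/√0.06839 = 3.824; τ_2 = 172.3/3.824 = 45.06 μs.
Leg 3: β = 0.916; γ = 1/√(1 − 0.916²) = 1/√0.1609 = 2.493; τ_3 = 446.7/2.493 = 179.2 μs.
Total proper time: τ_1 + 45.06 + 179.2 = 297.4, so τ_1 = 297.4 − 224.3 = 73.14 μs.
γ_1 = 350.5/73.14 = 4.793; β = √(1 − 1/γ²) = √0.9565.

β = 0.978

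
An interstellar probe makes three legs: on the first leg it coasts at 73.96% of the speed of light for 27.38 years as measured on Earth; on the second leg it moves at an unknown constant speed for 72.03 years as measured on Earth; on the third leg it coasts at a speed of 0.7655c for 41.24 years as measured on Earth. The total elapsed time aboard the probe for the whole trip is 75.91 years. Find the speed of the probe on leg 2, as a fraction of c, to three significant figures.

Leg 1: β = 0.7396; γ = 1/√(1 − 0.7396²) = 1/√0.4530 = 1.486; τ_1 = 27.38/1.486 = 18.43 years.
Leg 2: speed unknown; τ_2 = 72.03/γ_2.
Leg 3: γ = 1/√(1 − 0.7655²) = 1/√0.4140 = 1.554; τ_3 = 41.24/1.554 = 26.54 years.
Total proper time: 18.43 + τ_2 + 26.54 = 75.91, so τ_2 = 75.91 − 44.96 = 30.95 years.
γ_2 = 72.03/30.95 = 2.328; β = √(1 − 1/γ²) = √0.8154.

β = 0.903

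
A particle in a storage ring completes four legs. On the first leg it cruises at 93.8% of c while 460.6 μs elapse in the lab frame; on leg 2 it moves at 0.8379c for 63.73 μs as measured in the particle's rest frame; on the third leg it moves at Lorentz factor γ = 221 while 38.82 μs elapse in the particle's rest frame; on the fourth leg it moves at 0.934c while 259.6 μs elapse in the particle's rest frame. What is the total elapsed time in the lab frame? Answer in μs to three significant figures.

Δt = 9880 μs

Leg 1: 460.6 μs is already measured in the lab frame.
Leg 2: γ = 1/√(1 − 0.8379²) = 1/√0.2979 = 1.832; Δt_2 = 1.832 × 63.73 = 116.8 μs.
Leg 3: γ = 221; Δt_3 = 221.0 × 38.82 = 8579 μs.
Leg 4: γ = 1/√(1 − 0.934²) = 1/√0.1276 = 2.799; Δt_4 = 2.799 × 259.6 = 726.6 μs.
Total: 460.6 + 116.8 + 8579 + 726.6 μs.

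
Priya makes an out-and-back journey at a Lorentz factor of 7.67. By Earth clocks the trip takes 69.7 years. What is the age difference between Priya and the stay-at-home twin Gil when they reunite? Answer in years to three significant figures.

Δt − τ = 60.6 years

γ = 7.67
Priya's elapsed proper time: τ = 69.7/7.670 = 9.087 years.
Age gap = Δt − τ = 69.7 − 9.087 years.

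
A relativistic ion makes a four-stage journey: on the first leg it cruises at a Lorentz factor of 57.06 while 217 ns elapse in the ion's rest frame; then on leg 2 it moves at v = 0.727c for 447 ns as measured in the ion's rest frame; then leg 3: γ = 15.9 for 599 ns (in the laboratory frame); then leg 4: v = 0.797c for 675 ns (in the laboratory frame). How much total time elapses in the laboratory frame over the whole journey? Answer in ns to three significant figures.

Leg 1: γ = 57.06; Δt_1 = 57.06 × 217 = 1.238×10⁴ ns.
Leg 2: γ = 1/√(1 − 0.727²) = 1/√0.4715 = 1.456; Δt_2 = 1.456 × 447 = 651.0 ns.
Leg 3: 599 ns is already measured in the laboratory frame.
Leg 4: 675 ns is already measured in the laboratory frame.
Total: 1.238×10⁴ + 651.0 + 599.0 + 675.0 ns.

Δt = 1.43×10⁴ ns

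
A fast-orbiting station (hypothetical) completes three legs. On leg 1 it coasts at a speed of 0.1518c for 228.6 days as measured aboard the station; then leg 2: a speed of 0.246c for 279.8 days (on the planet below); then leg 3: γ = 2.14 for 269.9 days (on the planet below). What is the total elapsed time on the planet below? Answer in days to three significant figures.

Δt = 781 days

Leg 1: γ = 1/√(1 − 0.1518²) = 1/√0.9770 = 1.012; Δt_1 = 1.012 × 228.6 = 231.3 days.
Leg 2: 279.8 days is already measured on the planet below.
Leg 3: 269.9 days is already measured on the planet below.
Total: 231.3 + 279.8 + 269.9 days.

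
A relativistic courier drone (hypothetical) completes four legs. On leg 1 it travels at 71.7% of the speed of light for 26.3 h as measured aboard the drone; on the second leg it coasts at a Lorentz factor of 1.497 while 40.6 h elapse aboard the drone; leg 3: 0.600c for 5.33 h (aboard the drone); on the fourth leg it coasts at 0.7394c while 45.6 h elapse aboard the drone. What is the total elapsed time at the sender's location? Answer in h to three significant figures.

Leg 1: β = 0.717; γ = 1/√(1 − 0.717²) = 1/√0.4859 = 1.435; Δt_1 = 1.435 × 26.3 = 37.73 h.
Leg 2: γ = 1.497; Δt_2 = 1.497 × 40.6 = 60.78 h.
Leg 3: γ = 1/√(1 − 0.600²) = 5/4 = 1.250; Δt_3 = 1.250 × 5.33 = 6.662 h.
Leg 4: γ = 1/√(1 − 0.7394²) = 1/√0.4533 = 1.485; Δt_4 = 1.485 × 45.6 = 67.73 h.
Total: 37.73 + 60.78 + 6.662 + 67.73 h.

Δt = 173 h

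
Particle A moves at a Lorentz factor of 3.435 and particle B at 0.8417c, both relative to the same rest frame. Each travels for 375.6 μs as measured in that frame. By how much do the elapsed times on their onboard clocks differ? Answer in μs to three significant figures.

|τ_A − τ_B| = 93.5 μs

A: γ = 3.435; τ_A = 375.6/3.435 = 109.3 μs.
B: γ = 1/√(1 − 0.8417²) = 1/√0.2915 = 1.852; τ_B = 375.6/1.852 = 202.8 μs.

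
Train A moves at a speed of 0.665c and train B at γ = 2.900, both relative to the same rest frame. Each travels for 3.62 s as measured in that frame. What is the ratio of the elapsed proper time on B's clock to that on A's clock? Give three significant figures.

τ_B/τ_A = 0.462

A: γ = 1/√(1 − 0.665²) = 1/√0.5578 = 1.339. B: γ = 2.900.
τ_A/τ_B = γ_B/γ_A = 2.900/1.339 = 2.166, so τ_B/τ_A = 0.4617.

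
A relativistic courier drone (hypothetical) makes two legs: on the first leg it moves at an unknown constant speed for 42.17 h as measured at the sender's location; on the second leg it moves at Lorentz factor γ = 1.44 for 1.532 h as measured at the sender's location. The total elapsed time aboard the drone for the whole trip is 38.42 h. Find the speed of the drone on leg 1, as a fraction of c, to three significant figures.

β = 0.464

Leg 1: speed unknown; τ_1 = 42.17/γ_1.
Leg 2: γ = 1.44; τ_2 = 1.532/1.440 = 1.064 h.
Total proper time: τ_1 + 1.064 = 38.42, so τ_1 = 38.42 − 1.064 = 37.36 h.
γ_1 = 42.17/37.36 = 1.129; β = √(1 − 1/γ²) = √0.2153.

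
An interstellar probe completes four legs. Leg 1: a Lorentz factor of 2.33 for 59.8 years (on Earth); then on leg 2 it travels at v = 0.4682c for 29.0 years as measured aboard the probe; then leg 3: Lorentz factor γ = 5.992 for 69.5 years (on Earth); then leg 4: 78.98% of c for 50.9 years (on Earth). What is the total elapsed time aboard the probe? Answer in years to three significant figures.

Leg 1: γ = 2.33; τ_1 = 59.8/2.330 = 25.67 years.
Leg 2: 29.0 years is already measured aboard the probe.
Leg 3: γ = 5.992; τ_3 = 69.5/5.992 = 11.60 years.
Leg 4: β = 0.7898; γ = 1/√(1 − 0.7898²) = 1/√0.3762 = 1.630; τ_4 = 50.9/1.630 = 31.22 years.
Total: 25.67 + 29.00 + 11.60 + 31.22 years.

τ = 97.5 years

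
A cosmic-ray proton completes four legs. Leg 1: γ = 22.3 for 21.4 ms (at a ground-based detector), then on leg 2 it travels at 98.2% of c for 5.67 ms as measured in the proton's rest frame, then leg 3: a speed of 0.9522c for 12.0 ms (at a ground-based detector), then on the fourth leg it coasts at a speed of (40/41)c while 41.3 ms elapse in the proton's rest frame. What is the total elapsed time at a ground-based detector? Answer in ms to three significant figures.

Δt = 252 ms

Leg 1: 21.4 ms is already measured at a ground-based detector.
Leg 2: β = 0.982; γ = 1/√(1 − 0.982²) = 1/√0.03568 = 5.294; Δt_2 = 5.294 × 5.67 = 30.02 ms.
Leg 3: 12.0 ms is already measured at a ground-based detector.
Leg 4: γ = 1/√(1 − (40/41)²) = 41/9 ≈ 4.556; Δt_4 = 4.556 × 41.3 = 188.1 ms.
Total: 21.40 + 30.02 + 12.00 + 188.1 ms.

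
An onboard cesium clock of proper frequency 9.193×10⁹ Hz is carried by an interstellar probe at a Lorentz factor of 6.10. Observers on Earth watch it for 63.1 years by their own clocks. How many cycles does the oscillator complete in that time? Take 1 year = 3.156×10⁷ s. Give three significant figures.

N = 3.00×10¹⁸

γ = 6.10
During 63.1 years of lab time, the oscillator's proper time advances by τ = Δt/γ = 63.1/6.100 = 10.34 years = 3.265×10⁸ s.
N = f × τ = 9.193×10⁹ × 3.265×10⁸ = 3.001×10¹⁸.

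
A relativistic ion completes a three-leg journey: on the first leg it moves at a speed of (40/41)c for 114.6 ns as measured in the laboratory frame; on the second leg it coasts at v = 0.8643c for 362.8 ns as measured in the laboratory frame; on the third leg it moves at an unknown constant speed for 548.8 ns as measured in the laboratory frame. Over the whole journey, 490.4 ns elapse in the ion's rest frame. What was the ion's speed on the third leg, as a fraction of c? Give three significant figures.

β = 0.857

Leg 1: γ = 1/√(1 − (40/41)²) = 41/9 ≈ 4.556; τ_1 = 114.6/4.556 = 25.16 ns.
Leg 2: γ = 1/√(1 − 0.8643²) = 1/√0.2530 = 1.988; τ_2 = 362.8/1.988 = 182.5 ns.
Leg 3: speed unknown; τ_3 = 548.8/γ_3.
Total proper time: 25.16 + 182.5 + τ_3 = 490.4, so τ_3 = 490.4 − 207.6 = 282.8 ns.
γ_3 = 548.8/282.8 = 1.941; β = √(1 − 1/γ²) = √0.7345.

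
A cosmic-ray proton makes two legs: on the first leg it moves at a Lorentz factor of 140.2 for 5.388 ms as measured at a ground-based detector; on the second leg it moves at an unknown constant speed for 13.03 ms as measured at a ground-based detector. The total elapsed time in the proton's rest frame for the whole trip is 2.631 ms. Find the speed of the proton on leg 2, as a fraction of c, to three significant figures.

Leg 1: γ = 140.2; τ_1 = 5.388/140.2 = 0.03843 ms.
Leg 2: speed unknown; τ_2 = 13.03/γ_2.
Total proper time: 0.03843 + τ_2 = 2.631, so τ_2 = 2.631 − 0.03843 = 2.593 ms.
γ_2 = 13.03/2.593 = 5.026; β = √(1 − 1/γ²) = √0.9604.

β = 0.980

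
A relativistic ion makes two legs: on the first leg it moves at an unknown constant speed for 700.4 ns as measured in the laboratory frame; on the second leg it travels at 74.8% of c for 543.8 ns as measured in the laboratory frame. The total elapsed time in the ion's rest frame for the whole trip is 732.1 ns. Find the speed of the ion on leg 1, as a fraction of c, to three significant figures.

Leg 1: speed unknown; τ_1 = 700.4/γ_1.
Leg 2: β = 0.748; γ = 1/√(1 − 0.748²) = 1/√0.4405 = 1.507; τ_2 = 543.8/1.507 = 360.9 ns.
Total proper time: τ_1 + 360.9 = 732.1, so τ_1 = 732.1 − 360.9 = 371.2 ns.
γ_1 = 700.4/371.2 = 1.887; β = √(1 − 1/γ²) = √0.7191.

β = 0.848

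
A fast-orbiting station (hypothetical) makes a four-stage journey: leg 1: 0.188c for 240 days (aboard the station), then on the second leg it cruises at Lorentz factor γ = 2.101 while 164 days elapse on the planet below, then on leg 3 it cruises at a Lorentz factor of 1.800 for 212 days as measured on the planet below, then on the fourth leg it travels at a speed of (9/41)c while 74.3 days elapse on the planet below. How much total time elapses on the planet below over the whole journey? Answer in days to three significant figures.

Leg 1: γ = 1/√(1 − 0.188²) = 1/√0.9647 = 1.018; Δt_1 = 1.018 × 240 = 244.4 days.
Leg 2: 164 days is already measured on the planet below.
Leg 3: 212 days is already measured on the planet below.
Leg 4: 74.3 days is already measured on the planet below.
Total: 244.4 + 164.0 + 212.0 + 74.30 days.

Δt = 695 days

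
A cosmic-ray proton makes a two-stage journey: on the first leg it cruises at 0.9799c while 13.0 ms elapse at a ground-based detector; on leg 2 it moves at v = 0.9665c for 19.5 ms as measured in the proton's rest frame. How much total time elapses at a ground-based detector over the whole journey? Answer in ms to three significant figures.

Δt = 89.0 ms

Leg 1: 13.0 ms is already measured at a ground-based detector.
Leg 2: γ = 1/√(1 − 0.9665²) = 1/√0.06588 = 3.896; Δt_2 = 3.896 × 19.5 = 75.97 ms.
Total: 13.00 + 75.97 ms.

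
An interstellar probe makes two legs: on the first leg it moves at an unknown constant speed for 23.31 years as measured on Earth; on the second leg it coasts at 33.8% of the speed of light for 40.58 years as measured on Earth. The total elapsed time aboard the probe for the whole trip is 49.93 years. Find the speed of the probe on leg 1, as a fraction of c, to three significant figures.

Leg 1: speed unknown; τ_1 = 23.31/γ_1.
Leg 2: β = 0.338; γ = 1/√(1 − 0.338²) = 1/√0.8858 = 1.063; τ_2 = 40.58/1.063 = 38.19 years.
Total proper time: τ_1 + 38.19 = 49.93, so τ_1 = 49.93 − 38.19 = 11.74 years.
γ_1 = 23.31/11.74 = 1.986; β = √(1 − 1/γ²) = √0.7464.

β = 0.864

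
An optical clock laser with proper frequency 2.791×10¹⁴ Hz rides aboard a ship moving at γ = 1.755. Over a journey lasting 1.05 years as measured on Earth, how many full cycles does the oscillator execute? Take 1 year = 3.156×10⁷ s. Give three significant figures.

N = 5.27×10²¹

γ = 1.755
The oscillator's own cycle count is N = f × τ where τ is the proper time on the ship. τ = Δt/γ = 1.05/1.755 = 0.5983 years = 1.888×10⁷ s.
N = 2.791×10¹⁴ × 1.888×10⁷ = 5.270×10²¹.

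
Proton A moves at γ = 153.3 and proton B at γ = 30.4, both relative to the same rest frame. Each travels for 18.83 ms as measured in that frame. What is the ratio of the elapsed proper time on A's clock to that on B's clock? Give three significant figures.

A: γ = 153.3. B: γ = 30.4.
τ_A/τ_B = γ_B/γ_A = 30.40/153.3 = 0.1983, so τ_A/τ_B = 0.1983.

τ_A/τ_B = 0.198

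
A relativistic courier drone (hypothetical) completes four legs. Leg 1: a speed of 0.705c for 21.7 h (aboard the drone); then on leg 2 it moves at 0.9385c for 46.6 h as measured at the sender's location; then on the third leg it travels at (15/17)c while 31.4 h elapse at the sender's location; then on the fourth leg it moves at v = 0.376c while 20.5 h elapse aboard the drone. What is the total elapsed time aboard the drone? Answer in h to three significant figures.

Leg 1: 21.7 h is already measured aboard the drone.
Leg 2: γ = 1/√(1 − 0.9385²) = 1/√0.1192 = 2.896; τ_2 = 46.6/2.896 = 16.09 h.
Leg 3: γ = 1/√(1 − (15/17)²) = 17/8 = 2.125; τ_3 = 31.4/2.125 = 14.78 h.
Leg 4: 20.5 h is already measured aboard the drone.
Total: 21.70 + 16.09 + 14.78 + 20.50 h.

τ = 73.1 h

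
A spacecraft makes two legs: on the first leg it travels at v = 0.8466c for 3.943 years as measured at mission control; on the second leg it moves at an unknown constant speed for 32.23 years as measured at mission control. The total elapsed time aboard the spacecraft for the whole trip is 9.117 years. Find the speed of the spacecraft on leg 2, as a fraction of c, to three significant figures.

Leg 1: γ = 1/√(1 − 0.8466²) = 1/√0.2833 = 1.879; τ_1 = 3.943/1.879 = 2.099 years.
Leg 2: speed unknown; τ_2 = 32.23/γ_2.
Total proper time: 2.099 + τ_2 = 9.117, so τ_2 = 9.117 − 2.099 = 7.018 years.
γ_2 = 32.23/7.018 = 4.592; β = √(1 − 1/γ²) = √0.9526.

β = 0.976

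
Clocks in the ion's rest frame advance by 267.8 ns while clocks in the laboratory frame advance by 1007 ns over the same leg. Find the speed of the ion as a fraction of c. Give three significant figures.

The proper time is measured in the ion's rest frame (both events occur at the ion's location); Δt is measured in the laboratory frame. γ = Δt/τ = 1007/267.8 = 3.760.
β = √(1 − 1/γ²) = √(1 − 0.07072) = √0.9293

β = 0.964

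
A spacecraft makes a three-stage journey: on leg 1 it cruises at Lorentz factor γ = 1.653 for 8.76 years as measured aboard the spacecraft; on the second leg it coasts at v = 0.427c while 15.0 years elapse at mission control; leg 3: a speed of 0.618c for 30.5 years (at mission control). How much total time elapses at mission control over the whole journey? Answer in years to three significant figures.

Δt = 60.0 years

Leg 1: γ = 1.653; Δt_1 = 1.653 × 8.76 = 14.48 years.
Leg 2: 15.0 years is already measured at mission control.
Leg 3: 30.5 years is already measured at mission control.
Total: 14.48 + 15.00 + 30.50 years.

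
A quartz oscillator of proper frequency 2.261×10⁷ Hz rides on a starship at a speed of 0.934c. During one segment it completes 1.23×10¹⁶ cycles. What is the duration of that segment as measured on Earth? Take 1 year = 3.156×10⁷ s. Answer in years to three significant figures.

Δt = 48.2 years

γ = 1/√(1 − 0.934²) = 1/√0.1276 = 2.799
Proper time for N cycles: τ = N/f = 1.23×10¹⁶/(2.261×10⁷) = 5.440×10⁸ s = 17.24 years.
Lab-frame duration Δt = γτ = 2.799 × 17.24 = 48.25 years.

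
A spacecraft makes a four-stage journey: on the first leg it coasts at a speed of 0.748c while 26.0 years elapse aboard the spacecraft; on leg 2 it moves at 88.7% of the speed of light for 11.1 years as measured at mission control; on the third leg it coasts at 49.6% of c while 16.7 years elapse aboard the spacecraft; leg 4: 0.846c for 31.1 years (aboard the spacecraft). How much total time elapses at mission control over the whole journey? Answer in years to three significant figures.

Δt = 128 years

Leg 1: γ = 1/√(1 − 0.748²) = 1/√0.4405 = 1.507; Δt_1 = 1.507 × 26.0 = 39.17 years.
Leg 2: 11.1 years is already measured at mission control.
Leg 3: β = 0.496; γ = 1/√(1 − 0.496²) = 1/√0.7540 = 1.152; Δt_3 = 1.152 × 16.7 = 19.23 years.
Leg 4: γ = 1/√(1 − 0.846²) = 1/√0.2843 = 1.876; Δt_4 = 1.876 × 31.1 = 58.33 years.
Total: 39.17 + 11.10 + 19.23 + 58.33 years.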